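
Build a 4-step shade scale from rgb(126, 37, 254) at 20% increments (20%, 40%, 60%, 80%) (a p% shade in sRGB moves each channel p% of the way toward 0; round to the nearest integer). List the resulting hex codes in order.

20%: (126 − 25.2 = 100.8→101, 37 − 7.4 = 29.6→30, 254 − 50.8 = 203.2→203) → #651ecb
40%: (126 − 50.4 = 75.6→76, 37 − 14.8 = 22.2→22, 254 − 101.6 = 152.4→152) → #4c1698
60%: (126 − 75.6 = 50.4→50, 37 − 22.2 = 14.8→15, 254 − 152.4 = 101.6→102) → #320f66
80%: (126 − 100.8 = 25.2→25, 37 − 29.6 = 7.4→7, 254 − 203.2 = 50.8→51) → #190733

#651ecb, #4c1698, #320f66, #190733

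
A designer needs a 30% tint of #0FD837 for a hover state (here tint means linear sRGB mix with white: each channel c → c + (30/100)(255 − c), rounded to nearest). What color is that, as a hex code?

#0FD837 is rgb(15, 216, 55).
A 30% tint moves each channel 30% toward 255:
  R: 15 + 0.3×(255−15) = 15 + 72 = 87 → 87
  G: 216 + 0.3×(255−216) = 216 + 11.7 = 227.7 → 228
  B: 55 + 0.3×(255−55) = 55 + 60 = 115 → 115
rgb(87, 228, 115) = #57E473.

#57E473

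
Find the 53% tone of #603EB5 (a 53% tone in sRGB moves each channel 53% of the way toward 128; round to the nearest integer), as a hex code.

#716199

#603EB5 is rgb(96, 62, 181).
Per channel, c → c + 0.53(128 − c):
  R: 96 + 0.53×(128−96) = 96 + 16.96 = 112.96 → 113
  G: 62 + 34.98 = 96.98 → 97
  B: 181 − 28.09 = 152.91 → 153
rgb(113, 97, 153) = #716199.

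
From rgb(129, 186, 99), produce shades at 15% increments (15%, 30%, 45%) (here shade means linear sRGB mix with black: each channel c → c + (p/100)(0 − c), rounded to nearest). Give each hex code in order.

15%: (129 − 19.35 = 109.65→110, 186 − 27.9 = 158.1→158, 99 − 14.85 = 84.15→84) → #6e9e54
30%: (129 − 38.7 = 90.3→90, 186 − 55.8 = 130.2→130, 99 − 29.7 = 69.3→69) → #5a8245
45%: (129 − 58.05 = 70.95→71, 186 − 83.7 = 102.3→102, 99 − 44.55 = 54.45→54) → #476636

#6e9e54, #5a8245, #476636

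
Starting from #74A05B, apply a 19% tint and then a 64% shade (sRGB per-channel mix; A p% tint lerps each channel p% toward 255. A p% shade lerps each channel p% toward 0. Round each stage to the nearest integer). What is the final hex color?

#74A05B is rgb(116, 160, 91).
A 19% tint moves each channel 19% toward 255:
  R: 116 + 0.19×(255−116) = 116 + 26.41 = 142.41 → 142
  G: 160 + 18.05 = 178.05 → 178
  B: 91 + 0.19×(255−91) = 91 + 31.16 = 122.16 → 122
After the tint: rgb(142, 178, 122) = #8EB27A.
Per channel, c → c + 0.64(0 − c):
  R: 142 + 0.64×(0−142) = 142 − 90.88 = 51.12 → 51
  G: 178 − 113.92 = 64.08 → 64
  B: 122 + 0.64×(0−122) = 122 − 78.08 = 43.92 → 44
rgb(51, 64, 44) = #33402C.

#33402C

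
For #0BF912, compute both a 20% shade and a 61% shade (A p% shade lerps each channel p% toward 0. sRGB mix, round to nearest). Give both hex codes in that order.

#09C70E, #046107

#0BF912 is rgb(11, 249, 18).
20% shade:
  R: 11 + 0.2×(0−11) = 11 − 2.2 = 8.8 → 9
  G: 249 + 0.2×(0−249) = 249 − 49.8 = 199.2 → 199
  B: 18 + 0.2×(0−18) = 18 − 3.6 = 14.4 → 14
  → #09C70E
61% shade:
  R: 11 − 6.71 = 4.29 → 4
  G: 249 − 151.89 = 97.11 → 97
  B: 18 + 0.61×(0−18) = 18 − 10.98 = 7.02 → 7
  → #046107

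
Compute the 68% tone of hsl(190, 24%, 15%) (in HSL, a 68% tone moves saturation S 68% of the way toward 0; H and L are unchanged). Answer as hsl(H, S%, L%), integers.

S moves 68% from 24 toward 0: 24 − 16.32 = 7.68 → 8.
H and L are unchanged.

hsl(190, 8%, 15%)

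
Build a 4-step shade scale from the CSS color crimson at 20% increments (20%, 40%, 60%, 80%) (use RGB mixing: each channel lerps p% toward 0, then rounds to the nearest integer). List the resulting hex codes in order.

#b01030, #840c24, #580818, #2c040c

CSS crimson is rgb(220, 20, 60).
20%: (220 − 44 = 176→176, 20 − 4 = 16→16, 60 − 12 = 48→48) → #b01030
40%: (220 − 88 = 132→132, 20 − 8 = 12→12, 60 − 24 = 36→36) → #840c24
60%: (220 − 132 = 88→88, 20 − 12 = 8→8, 60 − 36 = 24→24) → #580818
80%: (220 − 176 = 44→44, 20 − 16 = 4→4, 60 − 48 = 12→12) → #2c040c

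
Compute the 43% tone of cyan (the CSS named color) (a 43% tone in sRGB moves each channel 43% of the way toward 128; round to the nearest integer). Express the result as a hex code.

CSS cyan is rgb(0, 255, 255).
Per channel, c → c + 0.43(128 − c):
  R: 0 + 55.04 = 55.04 → 55
  G: 255 + 0.43×(128−255) = 255 − 54.61 = 200.39 → 200
  B: 255 + 0.43×(128−255) = 255 − 54.61 = 200.39 → 200
rgb(55, 200, 200) = #37C8C8.

#37C8C8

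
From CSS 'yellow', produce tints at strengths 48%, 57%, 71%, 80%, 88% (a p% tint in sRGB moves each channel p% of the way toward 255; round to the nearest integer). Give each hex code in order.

CSS yellow is rgb(255, 255, 0).
48%: (255→255, 255→255, 0 + 122.4 = 122.4→122) → #FFFF7A
57%: (255→255, 255→255, 0 + 145.35 = 145.35→145) → #FFFF91
71%: (255→255, 255→255, 0 + 181.05 = 181.05→181) → #FFFFB5
80%: (255→255, 255→255, 0 + 204 = 204→204) → #FFFFCC
88%: (255→255, 255→255, 0 + 224.4 = 224.4→224) → #FFFFE0

#FFFF7A, #FFFF91, #FFFFB5, #FFFFCC, #FFFFE0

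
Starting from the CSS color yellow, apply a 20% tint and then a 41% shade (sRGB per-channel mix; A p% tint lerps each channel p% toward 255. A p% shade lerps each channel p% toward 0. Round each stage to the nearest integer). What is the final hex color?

CSS yellow is rgb(255, 255, 0).
Per channel, c → c + 0.2(255 − c):
  R: 255 + 0.2×(255−255) = 255 + 0 = 255 → 255
  G: 255 + 0.2×(255−255) = 255 + 0 = 255 → 255
  B: 0 + 0.2×(255−0) = 0 + 51 = 51 → 51
After the tint: rgb(255, 255, 51) = #FFFF33.
Per channel, c → c + 0.41(0 − c):
  R: 255 + 0.41×(0−255) = 255 − 104.55 = 150.45 → 150
  G: 255 − 104.55 = 150.45 → 150
  B: 51 + 0.41×(0−51) = 51 − 20.91 = 30.09 → 30
rgb(150, 150, 30) = #96961E.

#96961E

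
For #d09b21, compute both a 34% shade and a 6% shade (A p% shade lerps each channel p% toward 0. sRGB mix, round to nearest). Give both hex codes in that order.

#d09b21 is rgb(208, 155, 33).
34% shade:
  R: 208 − 70.72 = 137.28 → 137
  G: 155 + 0.34×(0−155) = 155 − 52.7 = 102.3 → 102
  B: 33 − 11.22 = 21.78 → 22
  → #896616
6% shade:
  R: 208 − 12.48 = 195.52 → 196
  G: 155 + 0.06×(0−155) = 155 − 9.3 = 145.7 → 146
  B: 33 − 1.98 = 31.02 → 31
  → #c4921f

#896616, #c4921f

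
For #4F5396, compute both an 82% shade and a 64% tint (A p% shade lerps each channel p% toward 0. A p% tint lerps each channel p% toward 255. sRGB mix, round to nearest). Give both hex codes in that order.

#0E0F1B, #C0C1D9

#4F5396 is rgb(79, 83, 150).
82% shade:
  R: 79 − 64.78 = 14.22 → 14
  G: 83 − 68.06 = 14.94 → 15
  B: 150 − 123 = 27 → 27
  → #0E0F1B
64% tint:
  R: 79 + 112.64 = 191.64 → 192
  G: 83 + 0.64×(255−83) = 83 + 110.08 = 193.08 → 193
  B: 150 + 67.2 = 217.2 → 217
  → #C0C1D9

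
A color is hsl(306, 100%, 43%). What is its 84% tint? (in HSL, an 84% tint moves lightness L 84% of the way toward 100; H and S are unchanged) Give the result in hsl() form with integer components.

L moves 84% from 43 toward 100: 43 + 47.88 = 90.88 → 91.
H and S are unchanged.

hsl(306, 100%, 91%)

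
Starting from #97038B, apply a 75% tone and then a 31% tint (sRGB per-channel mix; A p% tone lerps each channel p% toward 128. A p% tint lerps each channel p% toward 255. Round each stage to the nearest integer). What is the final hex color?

#97038B is rgb(151, 3, 139).
Per channel, c → c + 0.75(128 − c):
  R: 151 − 17.25 = 133.75 → 134
  G: 3 + 93.75 = 96.75 → 97
  B: 139 + 0.75×(128−139) = 139 − 8.25 = 130.75 → 131
After the tone: rgb(134, 97, 131) = #866183.
A 31% tint moves each channel 31% toward 255:
  R: 134 + 37.51 = 171.51 → 172
  G: 97 + 0.31×(255−97) = 97 + 48.98 = 145.98 → 146
  B: 131 + 38.44 = 169.44 → 169
rgb(172, 146, 169) = #AC92A9.

#AC92A9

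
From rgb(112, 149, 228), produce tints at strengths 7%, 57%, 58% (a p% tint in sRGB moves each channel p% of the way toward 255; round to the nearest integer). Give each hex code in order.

7%: (112 + 10.01 = 122.01→122, 149 + 7.42 = 156.42→156, 228 + 1.89 = 229.89→230) → #7A9CE6
57%: (112 + 81.51 = 193.51→194, 149 + 60.42 = 209.42→209, 228 + 15.39 = 243.39→243) → #C2D1F3
58%: (112 + 82.94 = 194.94→195, 149 + 61.48 = 210.48→210, 228 + 15.66 = 243.66→244) → #C3D2F4

#7A9CE6, #C2D1F3, #C3D2F4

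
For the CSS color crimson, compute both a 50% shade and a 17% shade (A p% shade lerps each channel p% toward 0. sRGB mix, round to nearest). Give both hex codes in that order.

#6E0A1E, #B71132

CSS crimson is rgb(220, 20, 60).
50% shade:
  R: 220 − 110 = 110 → 110
  G: 20 + 0.5×(0−20) = 20 − 10 = 10 → 10
  B: 60 − 30 = 30 → 30
  → #6E0A1E
17% shade:
  R: 220 − 37.4 = 182.6 → 183
  G: 20 + 0.17×(0−20) = 20 − 3.4 = 16.6 → 17
  B: 60 + 0.17×(0−60) = 60 − 10.2 = 49.8 → 50
  → #B71132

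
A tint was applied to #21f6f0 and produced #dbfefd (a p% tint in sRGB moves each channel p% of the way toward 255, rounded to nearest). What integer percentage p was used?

#21f6f0 is rgb(33, 246, 240); #dbfefd is rgb(219, 254, 253).
On the R channel (widest range): 219 ≈ 33 + (p/100)(255 − 33), so p ≈ 100×(219 − 33)/(255 − 33) = 18600/222 = 83.78.
p = 84 reproduces all three channels after rounding.

84%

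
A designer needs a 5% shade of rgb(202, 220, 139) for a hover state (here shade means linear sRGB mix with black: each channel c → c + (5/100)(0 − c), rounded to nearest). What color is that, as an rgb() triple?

A 5% shade moves each channel 5% toward 0:
  R: 202 + 0.05×(0−202) = 202 − 10.1 = 191.9 → 192
  G: 220 + 0.05×(0−220) = 220 − 11 = 209 → 209
  B: 139 + 0.05×(0−139) = 139 − 6.95 = 132.05 → 132

rgb(192, 209, 132)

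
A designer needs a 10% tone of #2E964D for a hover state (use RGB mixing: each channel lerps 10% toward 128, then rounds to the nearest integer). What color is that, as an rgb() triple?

rgb(54, 148, 82)

#2E964D is rgb(46, 150, 77).
A 10% tone moves each channel 10% toward 128:
  R: 46 + 0.1×(128−46) = 46 + 8.2 = 54.2 → 54
  G: 150 − 2.2 = 147.8 → 148
  B: 77 + 5.1 = 82.1 → 82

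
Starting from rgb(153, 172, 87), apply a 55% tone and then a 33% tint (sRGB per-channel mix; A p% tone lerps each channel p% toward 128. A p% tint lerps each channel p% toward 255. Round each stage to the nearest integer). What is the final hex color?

#B1B79E

A 55% tone moves each channel 55% toward 128:
  R: 153 + 0.55×(128−153) = 153 − 13.75 = 139.25 → 139
  G: 172 + 0.55×(128−172) = 172 − 24.2 = 147.8 → 148
  B: 87 + 0.55×(128−87) = 87 + 22.55 = 109.55 → 110
After the tone: rgb(139, 148, 110) = #8B946E.
Per channel, c → c + 0.33(255 − c):
  R: 139 + 0.33×(255−139) = 139 + 38.28 = 177.28 → 177
  G: 148 + 35.31 = 183.31 → 183
  B: 110 + 47.85 = 157.85 → 158
rgb(177, 183, 158) = #B1B79E.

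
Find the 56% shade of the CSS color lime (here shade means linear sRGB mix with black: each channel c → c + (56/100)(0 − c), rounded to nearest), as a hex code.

#007000

CSS lime is rgb(0, 255, 0).
Lerp each channel 56% toward 0:
  R: 0 + 0 = 0 → 0
  G: 255 − 142.8 = 112.2 → 112
  B: 0 + 0 = 0 → 0
rgb(0, 112, 0) = #007000.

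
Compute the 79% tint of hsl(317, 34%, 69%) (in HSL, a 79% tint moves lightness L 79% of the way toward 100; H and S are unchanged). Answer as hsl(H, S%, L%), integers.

L moves 79% from 69 toward 100: 69 + 24.49 = 93.49 → 93.
H and S are unchanged.

hsl(317, 34%, 93%)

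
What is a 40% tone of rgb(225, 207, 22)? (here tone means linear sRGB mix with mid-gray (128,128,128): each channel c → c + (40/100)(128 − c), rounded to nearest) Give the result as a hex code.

Lerp each channel 40% toward 128:
  R: 225 + 0.4×(128−225) = 225 − 38.8 = 186.2 → 186
  G: 207 + 0.4×(128−207) = 207 − 31.6 = 175.4 → 175
  B: 22 + 42.4 = 64.4 → 64
rgb(186, 175, 64) = #BAAF40.

#BAAF40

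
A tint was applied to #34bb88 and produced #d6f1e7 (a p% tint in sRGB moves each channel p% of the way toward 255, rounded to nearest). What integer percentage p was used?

80%

#34bb88 is rgb(52, 187, 136); #d6f1e7 is rgb(214, 241, 231).
On the R channel (widest range): 214 ≈ 52 + (p/100)(255 − 52), so p ≈ 100×(214 − 52)/(255 − 52) = 16200/203 = 79.80.
p = 80 reproduces all three channels after rounding.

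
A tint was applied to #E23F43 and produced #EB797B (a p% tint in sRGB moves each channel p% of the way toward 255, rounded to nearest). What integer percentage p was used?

#E23F43 is rgb(226, 63, 67); #EB797B is rgb(235, 121, 123).
On the G channel (widest range): 121 ≈ 63 + (p/100)(255 − 63), so p ≈ 100×(121 − 63)/(255 − 63) = 5800/192 = 30.21.
p = 30 reproduces all three channels after rounding.

30%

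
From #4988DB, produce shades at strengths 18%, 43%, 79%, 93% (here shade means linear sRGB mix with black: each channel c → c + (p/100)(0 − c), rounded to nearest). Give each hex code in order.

#4988DB is rgb(73, 136, 219).
18%: (73 − 13.14 = 59.86→60, 136 − 24.48 = 111.52→112, 219 − 39.42 = 179.58→180) → #3C70B4
43%: (73 − 31.39 = 41.61→42, 136 − 58.48 = 77.52→78, 219 − 94.17 = 124.83→125) → #2A4E7D
79%: (73 − 57.67 = 15.33→15, 136 − 107.44 = 28.56→29, 219 − 173.01 = 45.99→46) → #0F1D2E
93%: (73 − 67.89 = 5.11→5, 136 − 126.48 = 9.52→10, 219 − 203.67 = 15.33→15) → #050A0F

#3C70B4, #2A4E7D, #0F1D2E, #050A0F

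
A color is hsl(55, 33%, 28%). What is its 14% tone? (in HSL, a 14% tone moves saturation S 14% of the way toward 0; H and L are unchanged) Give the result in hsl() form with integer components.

hsl(55, 28%, 28%)

S moves 14% from 33 toward 0: 33 − 4.62 = 28.38 → 28.
H and L are unchanged.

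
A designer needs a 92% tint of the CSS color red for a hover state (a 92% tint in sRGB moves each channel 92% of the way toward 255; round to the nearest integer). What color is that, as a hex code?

CSS red is rgb(255, 0, 0).
A 92% tint moves each channel 92% toward 255:
  R: 255 + 0.92×(255−255) = 255 + 0 = 255 → 255
  G: 0 + 234.6 = 234.6 → 235
  B: 0 + 234.6 = 234.6 → 235
rgb(255, 235, 235) = #FFEBEB.

#FFEBEB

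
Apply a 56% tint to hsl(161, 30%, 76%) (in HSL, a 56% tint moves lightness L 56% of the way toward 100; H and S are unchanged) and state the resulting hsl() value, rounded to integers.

hsl(161, 30%, 89%)

L moves 56% from 76 toward 100: 76 + 13.44 = 89.44 → 89.
H and S are unchanged.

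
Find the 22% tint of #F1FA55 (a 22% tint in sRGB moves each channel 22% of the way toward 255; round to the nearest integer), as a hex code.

#F4FB7A

#F1FA55 is rgb(241, 250, 85).
A 22% tint moves each channel 22% toward 255:
  R: 241 + 0.22×(255−241) = 241 + 3.08 = 244.08 → 244
  G: 250 + 0.22×(255−250) = 250 + 1.1 = 251.1 → 251
  B: 85 + 0.22×(255−85) = 85 + 37.4 = 122.4 → 122
rgb(244, 251, 122) = #F4FB7A.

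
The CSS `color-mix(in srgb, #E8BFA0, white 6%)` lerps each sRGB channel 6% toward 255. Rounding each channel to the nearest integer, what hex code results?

#E8BFA0 is rgb(232, 191, 160).
A 6% tint moves each channel 6% toward 255:
  R: 232 + 0.06×(255−232) = 232 + 1.38 = 233.38 → 233
  G: 191 + 3.84 = 194.84 → 195
  B: 160 + 0.06×(255−160) = 160 + 5.7 = 165.7 → 166
rgb(233, 195, 166) = #E9C3A6.

#E9C3A6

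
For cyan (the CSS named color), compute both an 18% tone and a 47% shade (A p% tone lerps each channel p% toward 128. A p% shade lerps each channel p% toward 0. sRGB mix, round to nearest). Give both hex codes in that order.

CSS cyan is rgb(0, 255, 255).
18% tone:
  R: 0 + 23.04 = 23.04 → 23
  G: 255 − 22.86 = 232.14 → 232
  B: 255 + 0.18×(128−255) = 255 − 22.86 = 232.14 → 232
  → #17e8e8
47% shade:
  R: 0 + 0.47×(0−0) = 0 + 0 = 0 → 0
  G: 255 + 0.47×(0−255) = 255 − 119.85 = 135.15 → 135
  B: 255 + 0.47×(0−255) = 255 − 119.85 = 135.15 → 135
  → #008787

#17e8e8, #008787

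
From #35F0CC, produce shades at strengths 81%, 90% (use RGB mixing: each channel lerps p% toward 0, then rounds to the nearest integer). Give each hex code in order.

#35F0CC is rgb(53, 240, 204).
81%: (53 − 42.93 = 10.07→10, 240 − 194.4 = 45.6→46, 204 − 165.24 = 38.76→39) → #0A2E27
90%: (53 − 47.7 = 5.3→5, 240 − 216 = 24→24, 204 − 183.6 = 20.4→20) → #051814

#0A2E27, #051814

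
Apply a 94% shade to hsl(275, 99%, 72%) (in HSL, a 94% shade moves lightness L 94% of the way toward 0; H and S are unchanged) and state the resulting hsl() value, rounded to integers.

L moves 94% from 72 toward 0: 72 − 67.68 = 4.32 → 4.
H and S are unchanged.

hsl(275, 99%, 4%)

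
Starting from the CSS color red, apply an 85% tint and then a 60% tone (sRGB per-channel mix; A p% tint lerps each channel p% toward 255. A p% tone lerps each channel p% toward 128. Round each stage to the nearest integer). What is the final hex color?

CSS red is rgb(255, 0, 0).
Lerp each channel 85% toward 255:
  R: 255 + 0.85×(255−255) = 255 + 0 = 255 → 255
  G: 0 + 0.85×(255−0) = 0 + 216.75 = 216.75 → 217
  B: 0 + 216.75 = 216.75 → 217
After the tint: rgb(255, 217, 217) = #FFD9D9.
Lerp each channel 60% toward 128:
  R: 255 − 76.2 = 178.8 → 179
  G: 217 + 0.6×(128−217) = 217 − 53.4 = 163.6 → 164
  B: 217 + 0.6×(128−217) = 217 − 53.4 = 163.6 → 164
rgb(179, 164, 164) = #B3A4A4.

#B3A4A4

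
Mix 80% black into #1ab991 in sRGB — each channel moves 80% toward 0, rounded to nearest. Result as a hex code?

#1ab991 is rgb(26, 185, 145).
Per channel, c → c + 0.8(0 − c):
  R: 26 − 20.8 = 5.2 → 5
  G: 185 + 0.8×(0−185) = 185 − 148 = 37 → 37
  B: 145 + 0.8×(0−145) = 145 − 116 = 29 → 29
rgb(5, 37, 29) = #05251d.

#05251d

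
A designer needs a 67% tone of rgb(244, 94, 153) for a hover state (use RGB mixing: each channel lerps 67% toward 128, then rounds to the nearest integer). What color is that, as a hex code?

#a67588

A 67% tone moves each channel 67% toward 128:
  R: 244 + 0.67×(128−244) = 244 − 77.72 = 166.28 → 166
  G: 94 + 0.67×(128−94) = 94 + 22.78 = 116.78 → 117
  B: 153 − 16.75 = 136.25 → 136
rgb(166, 117, 136) = #a67588.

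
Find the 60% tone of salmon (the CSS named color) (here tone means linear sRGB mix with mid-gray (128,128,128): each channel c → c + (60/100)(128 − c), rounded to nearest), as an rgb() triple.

rgb(177, 128, 122)

CSS salmon is rgb(250, 128, 114).
Lerp each channel 60% toward 128:
  R: 250 + 0.6×(128−250) = 250 − 73.2 = 176.8 → 177
  G: 128 + 0.6×(128−128) = 128 + 0 = 128 → 128
  B: 114 + 8.4 = 122.4 → 122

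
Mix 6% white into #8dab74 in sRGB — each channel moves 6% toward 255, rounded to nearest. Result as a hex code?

#8dab74 is rgb(141, 171, 116).
A 6% tint moves each channel 6% toward 255:
  R: 141 + 6.84 = 147.84 → 148
  G: 171 + 5.04 = 176.04 → 176
  B: 116 + 0.06×(255−116) = 116 + 8.34 = 124.34 → 124
rgb(148, 176, 124) = #94b07c.

#94b07c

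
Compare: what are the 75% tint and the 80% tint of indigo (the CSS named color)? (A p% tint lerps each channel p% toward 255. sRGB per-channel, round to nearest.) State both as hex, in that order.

CSS indigo is rgb(75, 0, 130).
75% tint:
  R: 75 + 0.75×(255−75) = 75 + 135 = 210 → 210
  G: 0 + 0.75×(255−0) = 0 + 191.25 = 191.25 → 191
  B: 130 + 0.75×(255−130) = 130 + 93.75 = 223.75 → 224
  → #d2bfe0
80% tint:
  R: 75 + 0.8×(255−75) = 75 + 144 = 219 → 219
  G: 0 + 0.8×(255−0) = 0 + 204 = 204 → 204
  B: 130 + 100 = 230 → 230
  → #dbcce6

#d2bfe0, #dbcce6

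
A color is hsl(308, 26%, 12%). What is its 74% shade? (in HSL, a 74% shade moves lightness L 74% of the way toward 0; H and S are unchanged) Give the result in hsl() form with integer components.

hsl(308, 26%, 3%)

L moves 74% from 12 toward 0: 12 − 8.88 = 3.12 → 3.
H and S are unchanged.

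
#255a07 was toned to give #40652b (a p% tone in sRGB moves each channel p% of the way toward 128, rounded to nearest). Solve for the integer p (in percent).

30%

#255a07 is rgb(37, 90, 7); #40652b is rgb(64, 101, 43).
On the B channel (widest range): 43 ≈ 7 + (p/100)(128 − 7), so p ≈ 100×(43 − 7)/(128 − 7) = 3600/121 = 29.75.
p = 30 reproduces all three channels after rounding.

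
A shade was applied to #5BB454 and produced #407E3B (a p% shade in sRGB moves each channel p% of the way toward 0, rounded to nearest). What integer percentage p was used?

#5BB454 is rgb(91, 180, 84); #407E3B is rgb(64, 126, 59).
On the G channel (widest range): 126 ≈ 180 + (p/100)(0 − 180), so p ≈ 100×(126 − 180)/(0 − 180) = -5400/-180 = 30.00.
p = 30 reproduces all three channels after rounding.

30%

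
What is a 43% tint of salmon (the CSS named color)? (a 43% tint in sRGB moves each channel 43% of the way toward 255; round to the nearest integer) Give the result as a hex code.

#fcb7af

CSS salmon is rgb(250, 128, 114).
Lerp each channel 43% toward 255:
  R: 250 + 2.15 = 252.15 → 252
  G: 128 + 54.61 = 182.61 → 183
  B: 114 + 0.43×(255−114) = 114 + 60.63 = 174.63 → 175
rgb(252, 183, 175) = #fcb7af.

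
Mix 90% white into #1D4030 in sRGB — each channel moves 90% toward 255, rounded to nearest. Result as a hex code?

#1D4030 is rgb(29, 64, 48).
A 90% tint moves each channel 90% toward 255:
  R: 29 + 203.4 = 232.4 → 232
  G: 64 + 171.9 = 235.9 → 236
  B: 48 + 0.9×(255−48) = 48 + 186.3 = 234.3 → 234
rgb(232, 236, 234) = #E8ECEA.

#E8ECEA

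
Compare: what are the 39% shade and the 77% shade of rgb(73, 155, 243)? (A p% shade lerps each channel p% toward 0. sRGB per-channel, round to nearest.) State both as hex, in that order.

#2D5F94, #112438

39% shade:
  R: 73 − 28.47 = 44.53 → 45
  G: 155 − 60.45 = 94.55 → 95
  B: 243 + 0.39×(0−243) = 243 − 94.77 = 148.23 → 148
  → #2D5F94
77% shade:
  R: 73 − 56.21 = 16.79 → 17
  G: 155 + 0.77×(0−155) = 155 − 119.35 = 35.65 → 36
  B: 243 + 0.77×(0−243) = 243 − 187.11 = 55.89 → 56
  → #112438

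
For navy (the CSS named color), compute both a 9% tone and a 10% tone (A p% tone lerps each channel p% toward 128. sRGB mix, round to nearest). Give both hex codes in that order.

CSS navy is rgb(0, 0, 128).
9% tone:
  R: 0 + 0.09×(128−0) = 0 + 11.52 = 11.52 → 12
  G: 0 + 11.52 = 11.52 → 12
  B: 128 + 0.09×(128−128) = 128 + 0 = 128 → 128
  → #0C0C80
10% tone:
  R: 0 + 0.1×(128−0) = 0 + 12.8 = 12.8 → 13
  G: 0 + 0.1×(128−0) = 0 + 12.8 = 12.8 → 13
  B: 128 + 0.1×(128−128) = 128 + 0 = 128 → 128
  → #0D0D80

#0C0C80, #0D0D80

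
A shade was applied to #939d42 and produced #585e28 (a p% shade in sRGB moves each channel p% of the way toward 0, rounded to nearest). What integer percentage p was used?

#939d42 is rgb(147, 157, 66); #585e28 is rgb(88, 94, 40).
On the G channel (widest range): 94 ≈ 157 + (p/100)(0 − 157), so p ≈ 100×(94 − 157)/(0 − 157) = -6300/-157 = 40.13.
p = 40 reproduces all three channels after rounding.

40%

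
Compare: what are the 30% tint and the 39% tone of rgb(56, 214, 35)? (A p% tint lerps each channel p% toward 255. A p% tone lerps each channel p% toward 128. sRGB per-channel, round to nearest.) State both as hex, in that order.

#74E265, #54B447

30% tint:
  R: 56 + 59.7 = 115.7 → 116
  G: 214 + 0.3×(255−214) = 214 + 12.3 = 226.3 → 226
  B: 35 + 0.3×(255−35) = 35 + 66 = 101 → 101
  → #74E265
39% tone:
  R: 56 + 0.39×(128−56) = 56 + 28.08 = 84.08 → 84
  G: 214 + 0.39×(128−214) = 214 − 33.54 = 180.46 → 180
  B: 35 + 36.27 = 71.27 → 71
  → #54B447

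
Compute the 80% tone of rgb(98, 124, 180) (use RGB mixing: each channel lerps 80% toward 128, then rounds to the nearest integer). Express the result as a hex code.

An 80% tone moves each channel 80% toward 128:
  R: 98 + 24 = 122 → 122
  G: 124 + 0.8×(128−124) = 124 + 3.2 = 127.2 → 127
  B: 180 + 0.8×(128−180) = 180 − 41.6 = 138.4 → 138
rgb(122, 127, 138) = #7A7F8A.

#7A7F8A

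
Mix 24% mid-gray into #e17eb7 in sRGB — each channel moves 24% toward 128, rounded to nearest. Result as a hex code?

#ca7eaa

#e17eb7 is rgb(225, 126, 183).
A 24% tone moves each channel 24% toward 128:
  R: 225 + 0.24×(128−225) = 225 − 23.28 = 201.72 → 202
  G: 126 + 0.24×(128−126) = 126 + 0.48 = 126.48 → 126
  B: 183 − 13.2 = 169.8 → 170
rgb(202, 126, 170) = #ca7eaa.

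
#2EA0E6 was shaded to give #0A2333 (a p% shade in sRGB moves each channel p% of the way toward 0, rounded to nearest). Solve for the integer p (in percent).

78%

#2EA0E6 is rgb(46, 160, 230); #0A2333 is rgb(10, 35, 51).
On the B channel (widest range): 51 ≈ 230 + (p/100)(0 − 230), so p ≈ 100×(51 − 230)/(0 − 230) = -17900/-230 = 77.83.
p = 78 reproduces all three channels after rounding.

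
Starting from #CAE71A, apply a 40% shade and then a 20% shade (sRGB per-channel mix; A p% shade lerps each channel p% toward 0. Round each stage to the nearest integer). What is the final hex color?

#CAE71A is rgb(202, 231, 26).
A 40% shade moves each channel 40% toward 0:
  R: 202 − 80.8 = 121.2 → 121
  G: 231 + 0.4×(0−231) = 231 − 92.4 = 138.6 → 139
  B: 26 − 10.4 = 15.6 → 16
After the shade: rgb(121, 139, 16) = #798B10.
Lerp each channel 20% toward 0:
  R: 121 − 24.2 = 96.8 → 97
  G: 139 + 0.2×(0−139) = 139 − 27.8 = 111.2 → 111
  B: 16 + 0.2×(0−16) = 16 − 3.2 = 12.8 → 13
rgb(97, 111, 13) = #616F0D.

#616F0D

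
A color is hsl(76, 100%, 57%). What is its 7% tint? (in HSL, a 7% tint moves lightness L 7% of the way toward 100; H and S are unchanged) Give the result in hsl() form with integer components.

L moves 7% from 57 toward 100: 57 + 3.01 = 60.01 → 60.
H and S are unchanged.

hsl(76, 100%, 60%)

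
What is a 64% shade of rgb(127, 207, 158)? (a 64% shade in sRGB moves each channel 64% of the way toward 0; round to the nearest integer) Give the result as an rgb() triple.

Lerp each channel 64% toward 0:
  R: 127 − 81.28 = 45.72 → 46
  G: 207 − 132.48 = 74.52 → 75
  B: 158 + 0.64×(0−158) = 158 − 101.12 = 56.88 → 57

rgb(46, 75, 57)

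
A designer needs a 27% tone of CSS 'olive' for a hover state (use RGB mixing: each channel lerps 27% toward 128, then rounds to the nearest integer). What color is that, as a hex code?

CSS olive is rgb(128, 128, 0).
Per channel, c → c + 0.27(128 − c):
  R: 128 + 0.27×(128−128) = 128 + 0 = 128 → 128
  G: 128 + 0.27×(128−128) = 128 + 0 = 128 → 128
  B: 0 + 34.56 = 34.56 → 35
rgb(128, 128, 35) = #808023.

#808023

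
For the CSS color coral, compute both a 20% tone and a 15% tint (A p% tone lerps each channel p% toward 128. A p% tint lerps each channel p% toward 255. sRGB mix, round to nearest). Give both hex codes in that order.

#e67f5a, #ff926a

CSS coral is rgb(255, 127, 80).
20% tone:
  R: 255 + 0.2×(128−255) = 255 − 25.4 = 229.6 → 230
  G: 127 + 0.2×(128−127) = 127 + 0.2 = 127.2 → 127
  B: 80 + 9.6 = 89.6 → 90
  → #e67f5a
15% tint:
  R: 255 + 0 = 255 → 255
  G: 127 + 0.15×(255−127) = 127 + 19.2 = 146.2 → 146
  B: 80 + 0.15×(255−80) = 80 + 26.25 = 106.25 → 106
  → #ff926a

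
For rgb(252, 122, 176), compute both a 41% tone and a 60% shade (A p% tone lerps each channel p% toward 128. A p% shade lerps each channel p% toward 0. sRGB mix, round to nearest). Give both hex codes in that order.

#c97c9c, #653146

41% tone:
  R: 252 − 50.84 = 201.16 → 201
  G: 122 + 0.41×(128−122) = 122 + 2.46 = 124.46 → 124
  B: 176 − 19.68 = 156.32 → 156
  → #c97c9c
60% shade:
  R: 252 − 151.2 = 100.8 → 101
  G: 122 + 0.6×(0−122) = 122 − 73.2 = 48.8 → 49
  B: 176 − 105.6 = 70.4 → 70
  → #653146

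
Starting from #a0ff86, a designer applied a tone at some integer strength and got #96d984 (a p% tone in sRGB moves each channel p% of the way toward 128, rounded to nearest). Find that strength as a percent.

#a0ff86 is rgb(160, 255, 134); #96d984 is rgb(150, 217, 132).
On the G channel (widest range): 217 ≈ 255 + (p/100)(128 − 255), so p ≈ 100×(217 − 255)/(128 − 255) = -3800/-127 = 29.92.
p = 30 reproduces all three channels after rounding.

30%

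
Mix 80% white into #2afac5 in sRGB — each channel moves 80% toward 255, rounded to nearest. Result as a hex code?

#d4fef3

#2afac5 is rgb(42, 250, 197).
Per channel, c → c + 0.8(255 − c):
  R: 42 + 0.8×(255−42) = 42 + 170.4 = 212.4 → 212
  G: 250 + 0.8×(255−250) = 250 + 4 = 254 → 254
  B: 197 + 0.8×(255−197) = 197 + 46.4 = 243.4 → 243
rgb(212, 254, 243) = #d4fef3.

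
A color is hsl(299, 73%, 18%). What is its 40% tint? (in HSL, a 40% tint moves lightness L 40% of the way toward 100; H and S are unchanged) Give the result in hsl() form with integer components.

hsl(299, 73%, 51%)

L moves 40% from 18 toward 100: 18 + 32.8 = 50.8 → 51.
H and S are unchanged.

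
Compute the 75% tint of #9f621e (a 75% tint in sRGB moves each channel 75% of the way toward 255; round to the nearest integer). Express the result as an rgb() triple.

#9f621e is rgb(159, 98, 30).
Per channel, c → c + 0.75(255 − c):
  R: 159 + 72 = 231 → 231
  G: 98 + 117.75 = 215.75 → 216
  B: 30 + 0.75×(255−30) = 30 + 168.75 = 198.75 → 199

rgb(231, 216, 199)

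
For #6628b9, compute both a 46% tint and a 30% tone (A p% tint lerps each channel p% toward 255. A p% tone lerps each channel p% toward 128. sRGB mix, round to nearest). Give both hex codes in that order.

#6628b9 is rgb(102, 40, 185).
46% tint:
  R: 102 + 0.46×(255−102) = 102 + 70.38 = 172.38 → 172
  G: 40 + 0.46×(255−40) = 40 + 98.9 = 138.9 → 139
  B: 185 + 32.2 = 217.2 → 217
  → #ac8bd9
30% tone:
  R: 102 + 7.8 = 109.8 → 110
  G: 40 + 0.3×(128−40) = 40 + 26.4 = 66.4 → 66
  B: 185 + 0.3×(128−185) = 185 − 17.1 = 167.9 → 168
  → #6e42a8

#ac8bd9, #6e42a8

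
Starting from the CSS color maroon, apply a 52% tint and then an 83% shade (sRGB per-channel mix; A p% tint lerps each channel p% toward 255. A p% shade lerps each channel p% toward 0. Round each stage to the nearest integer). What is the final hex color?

CSS maroon is rgb(128, 0, 0).
Per channel, c → c + 0.52(255 − c):
  R: 128 + 66.04 = 194.04 → 194
  G: 0 + 0.52×(255−0) = 0 + 132.6 = 132.6 → 133
  B: 0 + 0.52×(255−0) = 0 + 132.6 = 132.6 → 133
After the tint: rgb(194, 133, 133) = #C28585.
Lerp each channel 83% toward 0:
  R: 194 − 161.02 = 32.98 → 33
  G: 133 − 110.39 = 22.61 → 23
  B: 133 − 110.39 = 22.61 → 23
rgb(33, 23, 23) = #211717.

#211717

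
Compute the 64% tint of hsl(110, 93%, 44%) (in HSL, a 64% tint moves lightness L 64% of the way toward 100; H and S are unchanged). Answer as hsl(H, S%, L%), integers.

hsl(110, 93%, 80%)

L moves 64% from 44 toward 100: 44 + 35.84 = 79.84 → 80.
H and S are unchanged.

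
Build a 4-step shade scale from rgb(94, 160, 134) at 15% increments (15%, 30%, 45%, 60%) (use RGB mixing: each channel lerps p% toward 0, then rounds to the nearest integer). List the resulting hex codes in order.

15%: (94 − 14.1 = 79.9→80, 160 − 24 = 136→136, 134 − 20.1 = 113.9→114) → #508872
30%: (94 − 28.2 = 65.8→66, 160 − 48 = 112→112, 134 − 40.2 = 93.8→94) → #42705E
45%: (94 − 42.3 = 51.7→52, 160 − 72 = 88→88, 134 − 60.3 = 73.7→74) → #34584A
60%: (94 − 56.4 = 37.6→38, 160 − 96 = 64→64, 134 − 80.4 = 53.6→54) → #264036

#508872, #42705E, #34584A, #264036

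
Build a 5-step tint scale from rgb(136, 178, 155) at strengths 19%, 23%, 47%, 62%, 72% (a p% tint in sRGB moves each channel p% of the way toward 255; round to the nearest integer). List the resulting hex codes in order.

19%: (136 + 22.61 = 158.61→159, 178 + 14.63 = 192.63→193, 155 + 19 = 174→174) → #9fc1ae
23%: (136 + 27.37 = 163.37→163, 178 + 17.71 = 195.71→196, 155 + 23 = 178→178) → #a3c4b2
47%: (136 + 55.93 = 191.93→192, 178 + 36.19 = 214.19→214, 155 + 47 = 202→202) → #c0d6ca
62%: (136 + 73.78 = 209.78→210, 178 + 47.74 = 225.74→226, 155 + 62 = 217→217) → #d2e2d9
72%: (136 + 85.68 = 221.68→222, 178 + 55.44 = 233.44→233, 155 + 72 = 227→227) → #dee9e3

#9fc1ae, #a3c4b2, #c0d6ca, #d2e2d9, #dee9e3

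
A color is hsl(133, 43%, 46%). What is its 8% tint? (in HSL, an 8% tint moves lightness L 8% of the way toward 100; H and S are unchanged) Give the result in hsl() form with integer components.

L moves 8% from 46 toward 100: 46 + 4.32 = 50.32 → 50.
H and S are unchanged.

hsl(133, 43%, 50%)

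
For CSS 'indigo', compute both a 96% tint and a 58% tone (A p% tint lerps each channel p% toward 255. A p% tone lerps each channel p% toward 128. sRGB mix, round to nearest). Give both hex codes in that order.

CSS indigo is rgb(75, 0, 130).
96% tint:
  R: 75 + 172.8 = 247.8 → 248
  G: 0 + 244.8 = 244.8 → 245
  B: 130 + 0.96×(255−130) = 130 + 120 = 250 → 250
  → #F8F5FA
58% tone:
  R: 75 + 30.74 = 105.74 → 106
  G: 0 + 0.58×(128−0) = 0 + 74.24 = 74.24 → 74
  B: 130 + 0.58×(128−130) = 130 − 1.16 = 128.84 → 129
  → #6A4A81

#F8F5FA, #6A4A81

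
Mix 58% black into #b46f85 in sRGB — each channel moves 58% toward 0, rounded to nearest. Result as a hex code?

#4c2f38

#b46f85 is rgb(180, 111, 133).
Per channel, c → c + 0.58(0 − c):
  R: 180 − 104.4 = 75.6 → 76
  G: 111 − 64.38 = 46.62 → 47
  B: 133 + 0.58×(0−133) = 133 − 77.14 = 55.86 → 56
rgb(76, 47, 56) = #4c2f38.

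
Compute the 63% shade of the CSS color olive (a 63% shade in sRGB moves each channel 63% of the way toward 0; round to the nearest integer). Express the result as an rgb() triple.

CSS olive is rgb(128, 128, 0).
Per channel, c → c + 0.63(0 − c):
  R: 128 + 0.63×(0−128) = 128 − 80.64 = 47.36 → 47
  G: 128 + 0.63×(0−128) = 128 − 80.64 = 47.36 → 47
  B: 0 + 0.63×(0−0) = 0 + 0 = 0 → 0

rgb(47, 47, 0)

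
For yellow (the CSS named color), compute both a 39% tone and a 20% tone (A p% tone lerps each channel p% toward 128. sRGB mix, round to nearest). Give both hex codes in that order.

CSS yellow is rgb(255, 255, 0).
39% tone:
  R: 255 − 49.53 = 205.47 → 205
  G: 255 + 0.39×(128−255) = 255 − 49.53 = 205.47 → 205
  B: 0 + 0.39×(128−0) = 0 + 49.92 = 49.92 → 50
  → #CDCD32
20% tone:
  R: 255 + 0.2×(128−255) = 255 − 25.4 = 229.6 → 230
  G: 255 + 0.2×(128−255) = 255 − 25.4 = 229.6 → 230
  B: 0 + 25.6 = 25.6 → 26
  → #E6E61A

#CDCD32, #E6E61A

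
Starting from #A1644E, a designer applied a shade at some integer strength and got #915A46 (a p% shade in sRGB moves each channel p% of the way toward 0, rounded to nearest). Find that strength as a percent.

10%

#A1644E is rgb(161, 100, 78); #915A46 is rgb(145, 90, 70).
On the R channel (widest range): 145 ≈ 161 + (p/100)(0 − 161), so p ≈ 100×(145 − 161)/(0 − 161) = -1600/-161 = 9.94.
p = 10 reproduces all three channels after rounding.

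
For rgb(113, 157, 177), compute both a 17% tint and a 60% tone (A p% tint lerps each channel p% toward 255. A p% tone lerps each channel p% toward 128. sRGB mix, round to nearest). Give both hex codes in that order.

17% tint:
  R: 113 + 24.14 = 137.14 → 137
  G: 157 + 0.17×(255−157) = 157 + 16.66 = 173.66 → 174
  B: 177 + 0.17×(255−177) = 177 + 13.26 = 190.26 → 190
  → #89aebe
60% tone:
  R: 113 + 0.6×(128−113) = 113 + 9 = 122 → 122
  G: 157 − 17.4 = 139.6 → 140
  B: 177 + 0.6×(128−177) = 177 − 29.4 = 147.6 → 148
  → #7a8c94

#89aebe, #7a8c94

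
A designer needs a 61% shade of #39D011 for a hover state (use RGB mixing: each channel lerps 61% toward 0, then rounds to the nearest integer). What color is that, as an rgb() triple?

rgb(22, 81, 7)

#39D011 is rgb(57, 208, 17).
Per channel, c → c + 0.61(0 − c):
  R: 57 − 34.77 = 22.23 → 22
  G: 208 + 0.61×(0−208) = 208 − 126.88 = 81.12 → 81
  B: 17 + 0.61×(0−17) = 17 − 10.37 = 6.63 → 7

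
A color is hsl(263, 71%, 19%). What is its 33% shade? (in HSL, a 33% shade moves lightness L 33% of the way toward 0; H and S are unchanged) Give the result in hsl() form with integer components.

L moves 33% from 19 toward 0: 19 − 6.27 = 12.73 → 13.
H and S are unchanged.

hsl(263, 71%, 13%)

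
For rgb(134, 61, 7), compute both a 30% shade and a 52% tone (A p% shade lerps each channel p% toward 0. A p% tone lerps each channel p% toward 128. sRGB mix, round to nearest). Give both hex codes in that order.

#5E2B05, #836046

30% shade:
  R: 134 + 0.3×(0−134) = 134 − 40.2 = 93.8 → 94
  G: 61 − 18.3 = 42.7 → 43
  B: 7 + 0.3×(0−7) = 7 − 2.1 = 4.9 → 5
  → #5E2B05
52% tone:
  R: 134 − 3.12 = 130.88 → 131
  G: 61 + 0.52×(128−61) = 61 + 34.84 = 95.84 → 96
  B: 7 + 0.52×(128−7) = 7 + 62.92 = 69.92 → 70
  → #836046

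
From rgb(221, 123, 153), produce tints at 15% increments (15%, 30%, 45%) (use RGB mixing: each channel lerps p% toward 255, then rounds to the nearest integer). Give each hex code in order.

#E28FA8, #E7A3B8, #ECB6C7

15%: (221 + 5.1 = 226.1→226, 123 + 19.8 = 142.8→143, 153 + 15.3 = 168.3→168) → #E28FA8
30%: (221 + 10.2 = 231.2→231, 123 + 39.6 = 162.6→163, 153 + 30.6 = 183.6→184) → #E7A3B8
45%: (221 + 15.3 = 236.3→236, 123 + 59.4 = 182.4→182, 153 + 45.9 = 198.9→199) → #ECB6C7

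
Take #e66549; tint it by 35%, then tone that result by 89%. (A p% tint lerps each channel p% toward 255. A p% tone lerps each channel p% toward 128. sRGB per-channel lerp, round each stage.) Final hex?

#e66549 is rgb(230, 101, 73).
Per channel, c → c + 0.35(255 − c):
  R: 230 + 8.75 = 238.75 → 239
  G: 101 + 0.35×(255−101) = 101 + 53.9 = 154.9 → 155
  B: 73 + 0.35×(255−73) = 73 + 63.7 = 136.7 → 137
After the tint: rgb(239, 155, 137) = #ef9b89.
Per channel, c → c + 0.89(128 − c):
  R: 239 + 0.89×(128−239) = 239 − 98.79 = 140.21 → 140
  G: 155 + 0.89×(128−155) = 155 − 24.03 = 130.97 → 131
  B: 137 − 8.01 = 128.99 → 129
rgb(140, 131, 129) = #8c8381.

#8c8381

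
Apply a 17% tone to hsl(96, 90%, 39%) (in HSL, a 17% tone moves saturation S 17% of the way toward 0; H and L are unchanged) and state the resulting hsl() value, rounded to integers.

S moves 17% from 90 toward 0: 90 − 15.3 = 74.7 → 75.
H and L are unchanged.

hsl(96, 75%, 39%)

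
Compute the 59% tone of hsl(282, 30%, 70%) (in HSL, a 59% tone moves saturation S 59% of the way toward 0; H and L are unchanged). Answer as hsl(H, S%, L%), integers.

hsl(282, 12%, 70%)

S moves 59% from 30 toward 0: 30 − 17.7 = 12.3 → 12.
H and L are unchanged.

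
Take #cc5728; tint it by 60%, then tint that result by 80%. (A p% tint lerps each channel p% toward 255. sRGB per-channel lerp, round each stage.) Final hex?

#fbf2ee

#cc5728 is rgb(204, 87, 40).
Per channel, c → c + 0.6(255 − c):
  R: 204 + 0.6×(255−204) = 204 + 30.6 = 234.6 → 235
  G: 87 + 100.8 = 187.8 → 188
  B: 40 + 129 = 169 → 169
After the tint: rgb(235, 188, 169) = #ebbca9.
Lerp each channel 80% toward 255:
  R: 235 + 0.8×(255−235) = 235 + 16 = 251 → 251
  G: 188 + 0.8×(255−188) = 188 + 53.6 = 241.6 → 242
  B: 169 + 0.8×(255−169) = 169 + 68.8 = 237.8 → 238
rgb(251, 242, 238) = #fbf2ee.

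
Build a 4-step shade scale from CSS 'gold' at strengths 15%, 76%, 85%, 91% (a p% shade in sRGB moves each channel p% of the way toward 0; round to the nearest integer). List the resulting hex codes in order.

CSS gold is rgb(255, 215, 0).
15%: (255 − 38.25 = 216.75→217, 215 − 32.25 = 182.75→183, 0→0) → #d9b700
76%: (255 − 193.8 = 61.2→61, 215 − 163.4 = 51.6→52, 0→0) → #3d3400
85%: (255 − 216.75 = 38.25→38, 215 − 182.75 = 32.25→32, 0→0) → #262000
91%: (255 − 232.05 = 22.95→23, 215 − 195.65 = 19.35→19, 0→0) → #171300

#d9b700, #3d3400, #262000, #171300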